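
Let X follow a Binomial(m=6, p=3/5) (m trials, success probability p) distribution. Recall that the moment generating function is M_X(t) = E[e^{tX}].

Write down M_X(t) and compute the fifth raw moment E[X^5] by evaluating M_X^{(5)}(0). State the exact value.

E[X^5] = D^5[M](0) = 835092/625

M_X(t) = (3*e^(t)/5 + 2/5)^6
D^5[M](t) = 5668704*e^(6*t)/15625 + 2916*e^(5*t)/5 + 995328*e^(4*t)/3125 + 209952*e^(3*t)/3125 + 13824*e^(2*t)/3125 + 576*e^(t)/15625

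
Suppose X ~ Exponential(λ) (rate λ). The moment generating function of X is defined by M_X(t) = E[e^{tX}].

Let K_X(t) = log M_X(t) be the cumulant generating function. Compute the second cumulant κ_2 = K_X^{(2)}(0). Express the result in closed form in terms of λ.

κ_2 = K^(2)(0) = λ^(-2)

M_X(t) = λ/(λ - t)
K_X(t) = log M_X(t) = log(λ) - log(λ - t)
K^(2)(t) = 1/(λ^2 - 2*λ*t + t^2)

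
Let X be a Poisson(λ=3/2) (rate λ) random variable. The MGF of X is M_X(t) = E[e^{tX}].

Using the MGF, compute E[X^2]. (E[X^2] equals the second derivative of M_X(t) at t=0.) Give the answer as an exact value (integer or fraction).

M_X(t) = e^(3*e^(t)/2 - 3/2)
D^2[M](t) = (9*e^(2*t)*e^(3*e^(t)/2) + 6*e^(t)*e^(3*e^(t)/2))*e^(-3/2)/4

E[X^2] = D^2[M](0) = 15/4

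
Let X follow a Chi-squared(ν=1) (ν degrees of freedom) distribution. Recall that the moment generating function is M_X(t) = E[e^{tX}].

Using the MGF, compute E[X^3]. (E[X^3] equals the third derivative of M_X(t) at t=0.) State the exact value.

E[X^3] = M′′′(0) = 15

M_X(t) = 1/√(1 - 2*t)
M′(t) = -1/(2*t*√(1 - 2*t) - √(1 - 2*t))
M′′(t) = 3/(4*t^2*√(1 - 2*t) - 4*t*√(1 - 2*t) + √(1 - 2*t))
M′′′(t) = -15/(8*t^3*√(1 - 2*t) - 12*t^2*√(1 - 2*t) + 6*t*√(1 - 2*t) - √(1 - 2*t))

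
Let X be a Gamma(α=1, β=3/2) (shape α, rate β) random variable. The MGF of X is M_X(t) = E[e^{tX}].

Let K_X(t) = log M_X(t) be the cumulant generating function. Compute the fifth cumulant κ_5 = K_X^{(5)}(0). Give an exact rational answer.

κ_5 = K′′′′′(0) = 256/81

M_X(t) = 3/(2*(3/2 - t))
K_X(t) = log M_X(t) = -log(3/2 - t) - log(2) + log(3)
K′(t) = -2/(2*t - 3)
K′′(t) = 4/(4*t^2 - 12*t + 9)
K′′′(t) = -16/(8*t^3 - 36*t^2 + 54*t - 27)
K′′′′(t) = 96/(16*t^4 - 96*t^3 + 216*t^2 - 216*t + 81)
K′′′′′(t) = -768/(32*t^5 - 240*t^4 + 720*t^3 - 1080*t^2 + 810*t - 243)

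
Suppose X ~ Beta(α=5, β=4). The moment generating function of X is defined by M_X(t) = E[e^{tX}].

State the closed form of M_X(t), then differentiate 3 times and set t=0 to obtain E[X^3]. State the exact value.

M_X(t) = ₁F₁(5; 9; t)
dM/dt = 5*₁F₁(6; 10; t)/9
d^2M/dt^2 = ₁F₁(7; 11; t)/3
d^3M/dt^3 = 7*₁F₁(8; 12; t)/33

E[X^3] = d^3M/dt^3 |_{t=0} = 7/33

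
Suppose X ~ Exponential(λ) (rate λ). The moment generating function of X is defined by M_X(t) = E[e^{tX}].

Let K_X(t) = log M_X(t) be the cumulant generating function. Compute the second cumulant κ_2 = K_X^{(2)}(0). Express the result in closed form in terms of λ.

M_X(t) = λ/(λ - t)
K_X(t) = log M_X(t) = log(λ) - log(λ - t)
K^(2)(t) = 1/(λ^2 - 2*λ*t + t^2)

κ_2 = K^(2)(0) = λ^(-2)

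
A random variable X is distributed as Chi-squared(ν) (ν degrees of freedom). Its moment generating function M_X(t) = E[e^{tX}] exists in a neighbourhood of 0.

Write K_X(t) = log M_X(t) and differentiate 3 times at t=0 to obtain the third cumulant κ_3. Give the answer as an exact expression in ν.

κ_3 = d^3K/dt^3 |_{t=0} = 8*ν

M_X(t) = (1 - 2*t)^(-ν/2)
K_X(t) = log M_X(t) = -ν*log(1 - 2*t)/2
dK/dt = -ν/(2*t - 1)
d^2K/dt^2 = 2*ν/(4*t^2 - 4*t + 1)
d^3K/dt^3 = -8*ν/(8*t^3 - 12*t^2 + 6*t - 1)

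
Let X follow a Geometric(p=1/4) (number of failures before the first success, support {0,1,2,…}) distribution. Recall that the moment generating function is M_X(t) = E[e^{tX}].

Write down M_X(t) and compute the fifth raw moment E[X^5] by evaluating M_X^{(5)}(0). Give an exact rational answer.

M_X(t) = 1/(4*(1 - 3*e^(t)/4))
dM/dt = 3*e^(t)/(9*e^(2*t) - 24*e^(t) + 16)
d^2M/dt^2 = (-9*e^(2*t) - 12*e^(t))/(27*e^(3*t) - 108*e^(2*t) + 144*e^(t) - 64)
d^3M/dt^3 = (27*e^(3*t) + 144*e^(2*t) + 48*e^(t))/(81*e^(4*t) - 432*e^(3*t) + 864*e^(2*t) - 768*e^(t) + 256)
d^4M/dt^4 = (-81*e^(4*t) - 1188*e^(3*t) - 1584*e^(2*t) - 192*e^(t))/(243*e^(5*t) - 1620*e^(4*t) + 4320*e^(3*t) - 5760*e^(2*t) + 3840*e^(t) - 1024)

E[X^5] = d^5M/dt^5 |_{t=0} = 52923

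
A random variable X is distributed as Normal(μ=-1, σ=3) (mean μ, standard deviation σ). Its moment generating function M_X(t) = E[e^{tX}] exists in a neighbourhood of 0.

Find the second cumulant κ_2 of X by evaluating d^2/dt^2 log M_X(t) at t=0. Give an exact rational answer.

M_X(t) = e^(9*t^2/2 - t)
K_X(t) = log M_X(t) = 9*t^2/2 - t
K^(2)(t) = 9

κ_2 = K^(2)(0) = 9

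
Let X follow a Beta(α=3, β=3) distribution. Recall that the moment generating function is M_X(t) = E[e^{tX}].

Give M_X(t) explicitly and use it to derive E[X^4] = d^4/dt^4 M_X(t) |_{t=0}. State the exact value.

M_X(t) = ₁F₁(3; 6; t)
dM/dt = ₁F₁(4; 7; t)/2
d^2M/dt^2 = 2*₁F₁(5; 8; t)/7
d^3M/dt^3 = 5*₁F₁(6; 9; t)/28
d^4M/dt^4 = 5*₁F₁(7; 10; t)/42

E[X^4] = d^4M/dt^4 |_{t=0} = 5/42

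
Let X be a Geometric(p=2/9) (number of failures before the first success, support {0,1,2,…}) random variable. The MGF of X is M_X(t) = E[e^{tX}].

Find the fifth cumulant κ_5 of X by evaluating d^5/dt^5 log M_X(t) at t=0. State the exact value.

κ_5 = K′′′′′(0) = 23940

M_X(t) = 2/(9*(1 - 7*e^(t)/9))
K_X(t) = log M_X(t) = -log(1 - 7*e^(t)/9) - 2*log(3) + log(2)
K′(t) = -7*e^(t)/(7*e^(t) - 9)
K′′(t) = 63*e^(t)/(49*e^(2*t) - 126*e^(t) + 81)
K′′′(t) = (-441*e^(2*t) - 567*e^(t))/(343*e^(3*t) - 1323*e^(2*t) + 1701*e^(t) - 729)
K′′′′(t) = (3087*e^(3*t) + 15876*e^(2*t) + 5103*e^(t))/(2401*e^(4*t) - 12348*e^(3*t) + 23814*e^(2*t) - 20412*e^(t) + 6561)
K′′′′′(t) = (-21609*e^(4*t) - 305613*e^(3*t) - 392931*e^(2*t) - 45927*e^(t))/(16807*e^(5*t) - 108045*e^(4*t) + 277830*e^(3*t) - 357210*e^(2*t) + 229635*e^(t) - 59049)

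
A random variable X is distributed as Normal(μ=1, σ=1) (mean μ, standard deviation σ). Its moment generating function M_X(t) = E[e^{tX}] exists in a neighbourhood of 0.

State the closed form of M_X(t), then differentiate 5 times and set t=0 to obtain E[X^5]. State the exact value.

M_X(t) = e^(t^2/2 + t)
M′(t) = t*e^(t)*e^(t^2/2) + e^(t)*e^(t^2/2)
M′′(t) = t^2*e^(t)*e^(t^2/2) + 2*t*e^(t)*e^(t^2/2) + 2*e^(t)*e^(t^2/2)
M′′′(t) = t^3*e^(t)*e^(t^2/2) + 3*t^2*e^(t)*e^(t^2/2) + 6*t*e^(t)*e^(t^2/2) + 4*e^(t)*e^(t^2/2)
M′′′′(t) = t^4*e^(t)*e^(t^2/2) + 4*t^3*e^(t)*e^(t^2/2) + 12*t^2*e^(t)*e^(t^2/2) + 16*t*e^(t)*e^(t^2/2) + 10*e^(t)*e^(t^2/2)
M′′′′′(t) = t^5*e^(t)*e^(t^2/2) + 5*t^4*e^(t)*e^(t^2/2) + 20*t^3*e^(t)*e^(t^2/2) + 40*t^2*e^(t)*e^(t^2/2) + 50*t*e^(t)*e^(t^2/2) + 26*e^(t)*e^(t^2/2)

E[X^5] = M′′′′′(0) = 26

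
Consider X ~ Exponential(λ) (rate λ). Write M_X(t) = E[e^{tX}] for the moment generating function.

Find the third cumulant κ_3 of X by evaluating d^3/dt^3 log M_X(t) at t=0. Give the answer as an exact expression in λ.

κ_3 = K′′′(0) = 2/λ^3

M_X(t) = λ/(λ - t)
K_X(t) = log M_X(t) = log(λ) - log(λ - t)
K′(t) = -1/(-λ + t)
K′′(t) = 1/(λ^2 - 2*λ*t + t^2)
K′′′(t) = -2/(-λ^3 + 3*λ^2*t - 3*λ*t^2 + t^3)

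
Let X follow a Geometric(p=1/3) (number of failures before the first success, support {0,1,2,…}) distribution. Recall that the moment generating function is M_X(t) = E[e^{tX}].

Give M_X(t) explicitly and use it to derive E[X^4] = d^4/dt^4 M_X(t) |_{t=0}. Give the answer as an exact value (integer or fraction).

M_X(t) = 1/(3*(1 - 2*e^(t)/3))
M′(t) = 2*e^(t)/(4*e^(2*t) - 12*e^(t) + 9)
M′′(t) = (-4*e^(2*t) - 6*e^(t))/(8*e^(3*t) - 36*e^(2*t) + 54*e^(t) - 27)
M′′′(t) = (8*e^(3*t) + 48*e^(2*t) + 18*e^(t))/(16*e^(4*t) - 96*e^(3*t) + 216*e^(2*t) - 216*e^(t) + 81)
M′′′′(t) = (-16*e^(4*t) - 264*e^(3*t) - 396*e^(2*t) - 54*e^(t))/(32*e^(5*t) - 240*e^(4*t) + 720*e^(3*t) - 1080*e^(2*t) + 810*e^(t) - 243)

E[X^4] = M′′′′(0) = 730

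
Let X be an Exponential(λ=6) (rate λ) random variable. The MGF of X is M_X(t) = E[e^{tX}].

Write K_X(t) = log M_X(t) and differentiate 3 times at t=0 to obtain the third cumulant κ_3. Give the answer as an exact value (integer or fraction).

κ_3 = K′′′(0) = 1/108

M_X(t) = 6/(6 - t)
K_X(t) = log M_X(t) = -log(6 - t) + log(6)
K′(t) = -1/(t - 6)
K′′(t) = 1/(t^2 - 12*t + 36)
K′′′(t) = -2/(t^3 - 18*t^2 + 108*t - 216)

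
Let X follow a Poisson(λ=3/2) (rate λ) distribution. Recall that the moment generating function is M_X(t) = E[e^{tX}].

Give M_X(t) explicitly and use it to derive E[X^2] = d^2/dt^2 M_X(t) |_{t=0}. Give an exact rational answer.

M_X(t) = e^(3*e^(t)/2 - 3/2)
D^2[M](t) = (9*e^(2*t)*e^(3*e^(t)/2) + 6*e^(t)*e^(3*e^(t)/2))*e^(-3/2)/4

E[X^2] = D^2[M](0) = 15/4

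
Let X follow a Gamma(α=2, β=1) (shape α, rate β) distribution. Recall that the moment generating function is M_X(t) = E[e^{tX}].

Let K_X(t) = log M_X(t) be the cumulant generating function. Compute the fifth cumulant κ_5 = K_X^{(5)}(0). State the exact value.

κ_5 = K′′′′′(0) = 48

M_X(t) = (1 - t)^(-2)
K_X(t) = log M_X(t) = -2*log(1 - t)
K′(t) = -2/(t - 1)
K′′(t) = 2/(t^2 - 2*t + 1)
K′′′(t) = -4/(t^3 - 3*t^2 + 3*t - 1)
K′′′′(t) = 12/(t^4 - 4*t^3 + 6*t^2 - 4*t + 1)
K′′′′′(t) = -48/(t^5 - 5*t^4 + 10*t^3 - 10*t^2 + 5*t - 1)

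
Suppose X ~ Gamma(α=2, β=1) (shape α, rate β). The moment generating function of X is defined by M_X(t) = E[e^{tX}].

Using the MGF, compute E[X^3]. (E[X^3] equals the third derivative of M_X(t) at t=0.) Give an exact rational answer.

M_X(t) = (1 - t)^(-2)
D^3[M](t) = -24/(t^5 - 5*t^4 + 10*t^3 - 10*t^2 + 5*t - 1)

E[X^3] = D^3[M](0) = 24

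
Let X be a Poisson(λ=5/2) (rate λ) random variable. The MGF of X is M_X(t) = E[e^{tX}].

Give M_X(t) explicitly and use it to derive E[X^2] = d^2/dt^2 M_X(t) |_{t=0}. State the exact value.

M_X(t) = e^(5*e^(t)/2 - 5/2)
M′(t) = 5*e^(-5/2)*e^(t)*e^(5*e^(t)/2)/2
M′′(t) = (25*e^(2*t)*e^(5*e^(t)/2) + 10*e^(t)*e^(5*e^(t)/2))*e^(-5/2)/4

E[X^2] = M′′(0) = 35/4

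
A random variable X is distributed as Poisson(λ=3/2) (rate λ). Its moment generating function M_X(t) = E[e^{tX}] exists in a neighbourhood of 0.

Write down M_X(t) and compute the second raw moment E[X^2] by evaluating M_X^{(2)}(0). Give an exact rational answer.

E[X^2] = M′′(0) = 15/4

M_X(t) = e^(3*e^(t)/2 - 3/2)
M′(t) = 3*e^(-3/2)*e^(t)*e^(3*e^(t)/2)/2
M′′(t) = (9*e^(2*t)*e^(3*e^(t)/2) + 6*e^(t)*e^(3*e^(t)/2))*e^(-3/2)/4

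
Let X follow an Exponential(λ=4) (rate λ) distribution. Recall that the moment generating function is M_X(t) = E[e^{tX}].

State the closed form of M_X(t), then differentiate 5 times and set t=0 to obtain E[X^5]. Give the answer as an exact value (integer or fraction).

E[X^5] = M^(5)(0) = 15/128

M_X(t) = 4/(4 - t)
M^(5)(t) = 480/(t^6 - 24*t^5 + 240*t^4 - 1280*t^3 + 3840*t^2 - 6144*t + 4096)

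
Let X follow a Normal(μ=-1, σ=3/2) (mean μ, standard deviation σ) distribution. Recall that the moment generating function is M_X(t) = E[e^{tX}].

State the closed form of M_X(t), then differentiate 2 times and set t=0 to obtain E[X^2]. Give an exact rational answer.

M_X(t) = e^(9*t^2/8 - t)
dM/dt = 9*t*e^(-t)*e^(9*t^2/8)/4 - e^(-t)*e^(9*t^2/8)
d^2M/dt^2 = (81*t^2*e^(9*t^2/8) - 72*t*e^(9*t^2/8) + 52*e^(9*t^2/8))*e^(-t)/16

E[X^2] = d^2M/dt^2 |_{t=0} = 13/4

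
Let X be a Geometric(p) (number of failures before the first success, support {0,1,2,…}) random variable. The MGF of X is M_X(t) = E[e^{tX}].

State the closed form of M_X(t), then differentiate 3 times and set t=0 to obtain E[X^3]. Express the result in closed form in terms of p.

M_X(t) = p/(-(1 - p)*e^(t) + 1)
M′(t) = (-p^2*e^(t) + p*e^(t))/(p^2*e^(2*t) - 2*p*e^(2*t) + 2*p*e^(t) + e^(2*t) - 2*e^(t) + 1)

E[X^3] = M′′′(0) = -1 + 7/p - 12/p^2 + 6/p^3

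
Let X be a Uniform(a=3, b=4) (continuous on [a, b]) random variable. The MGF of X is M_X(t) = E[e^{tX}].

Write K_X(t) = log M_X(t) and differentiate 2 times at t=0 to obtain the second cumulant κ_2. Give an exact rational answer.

κ_2 = K′′(0) = 1/12

M_X(t) = (e^(4*t) - e^(3*t))/t
K_X(t) = log M_X(t) = -log(t) + log(e^(4*t) - e^(3*t))
K′(t) = (4*t*e^(t) - 3*t - e^(t) + 1)/(t*e^(t) - t)
K′′(t) = (-t^2*e^(t) + e^(2*t) - 2*e^(t) + 1)/(t^2*e^(2*t) - 2*t^2*e^(t) + t^2)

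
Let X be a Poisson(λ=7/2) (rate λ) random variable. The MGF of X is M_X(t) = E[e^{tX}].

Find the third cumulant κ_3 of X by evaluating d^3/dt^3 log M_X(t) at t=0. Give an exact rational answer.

M_X(t) = e^(7*e^(t)/2 - 7/2)
K_X(t) = log M_X(t) = 7*e^(t)/2 - 7/2
K^(3)(t) = 7*e^(t)/2

κ_3 = K^(3)(0) = 7/2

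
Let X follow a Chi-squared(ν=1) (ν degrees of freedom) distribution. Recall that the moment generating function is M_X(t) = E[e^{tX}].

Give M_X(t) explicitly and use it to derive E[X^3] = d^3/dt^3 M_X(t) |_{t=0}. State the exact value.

M_X(t) = 1/√(1 - 2*t)
M′(t) = -1/(2*t*√(1 - 2*t) - √(1 - 2*t))
M′′(t) = 3/(4*t^2*√(1 - 2*t) - 4*t*√(1 - 2*t) + √(1 - 2*t))
M′′′(t) = -15/(8*t^3*√(1 - 2*t) - 12*t^2*√(1 - 2*t) + 6*t*√(1 - 2*t) - √(1 - 2*t))

E[X^3] = M′′′(0) = 15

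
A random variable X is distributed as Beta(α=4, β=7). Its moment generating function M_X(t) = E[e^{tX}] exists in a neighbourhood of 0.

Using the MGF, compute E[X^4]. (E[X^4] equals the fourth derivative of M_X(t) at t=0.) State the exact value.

M_X(t) = ₁F₁(4; 11; t)
M′(t) = 4*₁F₁(5; 12; t)/11
M′′(t) = 5*₁F₁(6; 13; t)/33
M′′′(t) = 10*₁F₁(7; 14; t)/143
M′′′′(t) = 5*₁F₁(8; 15; t)/143

E[X^4] = M′′′′(0) = 5/143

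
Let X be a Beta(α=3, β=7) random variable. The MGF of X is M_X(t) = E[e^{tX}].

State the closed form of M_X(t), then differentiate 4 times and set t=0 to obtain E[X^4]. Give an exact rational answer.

E[X^4] = M^(4)(0) = 3/143

M_X(t) = ₁F₁(3; 10; t)
M^(4)(t) = 3*₁F₁(7; 14; t)/143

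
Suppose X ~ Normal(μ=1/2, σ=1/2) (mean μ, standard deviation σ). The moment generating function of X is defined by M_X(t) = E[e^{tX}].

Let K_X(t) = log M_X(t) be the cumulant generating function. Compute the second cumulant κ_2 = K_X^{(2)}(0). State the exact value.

κ_2 = D^2[K](0) = 1/4

M_X(t) = e^(t^2/8 + t/2)
K_X(t) = log M_X(t) = t^2/8 + t/2
D^2[K](t) = 1/4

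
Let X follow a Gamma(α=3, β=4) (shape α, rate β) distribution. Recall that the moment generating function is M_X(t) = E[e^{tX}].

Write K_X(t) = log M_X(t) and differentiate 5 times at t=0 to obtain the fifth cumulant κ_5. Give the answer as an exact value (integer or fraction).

M_X(t) = 64/(4 - t)^3
K_X(t) = log M_X(t) = -3*log(4 - t) + 6*log(2)
K′(t) = -3/(t - 4)
K′′(t) = 3/(t^2 - 8*t + 16)
K′′′(t) = -6/(t^3 - 12*t^2 + 48*t - 64)
K′′′′(t) = 18/(t^4 - 16*t^3 + 96*t^2 - 256*t + 256)
K′′′′′(t) = -72/(t^5 - 20*t^4 + 160*t^3 - 640*t^2 + 1280*t - 1024)

κ_5 = K′′′′′(0) = 9/128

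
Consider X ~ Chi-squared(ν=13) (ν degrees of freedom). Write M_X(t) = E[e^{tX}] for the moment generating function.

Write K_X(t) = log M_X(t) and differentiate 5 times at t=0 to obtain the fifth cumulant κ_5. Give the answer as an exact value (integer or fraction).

κ_5 = d^5K/dt^5 |_{t=0} = 4992

M_X(t) = (1 - 2*t)^(-13/2)
K_X(t) = log M_X(t) = -13*log(1 - 2*t)/2
dK/dt = -13/(2*t - 1)
d^2K/dt^2 = 26/(4*t^2 - 4*t + 1)
d^3K/dt^3 = -104/(8*t^3 - 12*t^2 + 6*t - 1)
d^4K/dt^4 = 624/(16*t^4 - 32*t^3 + 24*t^2 - 8*t + 1)
d^5K/dt^5 = -4992/(32*t^5 - 80*t^4 + 80*t^3 - 40*t^2 + 10*t - 1)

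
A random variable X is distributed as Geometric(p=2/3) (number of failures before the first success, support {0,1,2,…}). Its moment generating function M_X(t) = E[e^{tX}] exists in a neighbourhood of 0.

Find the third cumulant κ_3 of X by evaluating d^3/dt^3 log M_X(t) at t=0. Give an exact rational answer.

κ_3 = D^3[K](0) = 3/2

M_X(t) = 2/(3*(1 - e^(t)/3))
K_X(t) = log M_X(t) = -log(1 - e^(t)/3) - log(3) + log(2)
D^3[K](t) = (-3*e^(2*t) - 9*e^(t))/(e^(3*t) - 9*e^(2*t) + 27*e^(t) - 27)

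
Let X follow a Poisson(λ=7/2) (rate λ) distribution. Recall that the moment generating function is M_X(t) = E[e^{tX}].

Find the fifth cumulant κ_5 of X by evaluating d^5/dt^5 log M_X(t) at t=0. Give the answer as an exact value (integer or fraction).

κ_5 = D^5[K](0) = 7/2

M_X(t) = e^(7*e^(t)/2 - 7/2)
K_X(t) = log M_X(t) = 7*e^(t)/2 - 7/2
D^5[K](t) = 7*e^(t)/2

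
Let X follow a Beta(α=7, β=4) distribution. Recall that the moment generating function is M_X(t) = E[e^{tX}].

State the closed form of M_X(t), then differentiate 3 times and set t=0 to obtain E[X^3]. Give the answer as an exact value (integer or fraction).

E[X^3] = d^3M/dt^3 |_{t=0} = 42/143

M_X(t) = ₁F₁(7; 11; t)
dM/dt = 7*₁F₁(8; 12; t)/11
d^2M/dt^2 = 14*₁F₁(9; 13; t)/33
d^3M/dt^3 = 42*₁F₁(10; 14; t)/143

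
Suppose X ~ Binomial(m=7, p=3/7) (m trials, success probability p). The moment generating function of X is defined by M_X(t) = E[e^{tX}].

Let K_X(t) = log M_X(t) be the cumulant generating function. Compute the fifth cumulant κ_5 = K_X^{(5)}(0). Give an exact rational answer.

M_X(t) = (3*e^(t)/7 + 4/7)^7
K_X(t) = log M_X(t) = 7*log(3*e^(t)/7 + 4/7)
K^(5)(t) = (-2268*e^(4*t) + 33264*e^(3*t) - 44352*e^(2*t) + 5376*e^(t))/(243*e^(5*t) + 1620*e^(4*t) + 4320*e^(3*t) + 5760*e^(2*t) + 3840*e^(t) + 1024)

κ_5 = K^(5)(0) = -1140/2401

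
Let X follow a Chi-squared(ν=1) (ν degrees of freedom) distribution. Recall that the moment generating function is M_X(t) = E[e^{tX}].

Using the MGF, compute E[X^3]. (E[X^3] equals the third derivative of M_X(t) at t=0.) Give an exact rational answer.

M_X(t) = 1/√(1 - 2*t)
D^3[M](t) = -15/(8*t^3*√(1 - 2*t) - 12*t^2*√(1 - 2*t) + 6*t*√(1 - 2*t) - √(1 - 2*t))

E[X^3] = D^3[M](0) = 15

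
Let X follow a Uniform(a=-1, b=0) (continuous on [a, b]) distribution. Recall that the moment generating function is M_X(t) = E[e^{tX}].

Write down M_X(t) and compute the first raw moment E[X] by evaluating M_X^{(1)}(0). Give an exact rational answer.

M_X(t) = (1 - e^(-t))/t
dM/dt = (t - e^(t) + 1)*e^(-t)/t^2

E[X] = dM/dt |_{t=0} = -1/2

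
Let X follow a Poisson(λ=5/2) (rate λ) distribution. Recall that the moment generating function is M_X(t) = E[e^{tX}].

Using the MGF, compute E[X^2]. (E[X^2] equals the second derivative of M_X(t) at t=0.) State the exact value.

M_X(t) = e^(5*e^(t)/2 - 5/2)
D^2[M](t) = (25*e^(2*t)*e^(5*e^(t)/2) + 10*e^(t)*e^(5*e^(t)/2))*e^(-5/2)/4

E[X^2] = D^2[M](0) = 35/4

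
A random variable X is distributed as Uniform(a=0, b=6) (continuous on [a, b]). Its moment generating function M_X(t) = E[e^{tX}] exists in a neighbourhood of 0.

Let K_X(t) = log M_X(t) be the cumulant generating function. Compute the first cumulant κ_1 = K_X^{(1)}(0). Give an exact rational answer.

M_X(t) = (e^(6*t) - 1)/(6*t)
K_X(t) = log M_X(t) = -log(t) + log(e^(6*t) - 1) - log(6)
dK/dt = (6*t*e^(6*t) - e^(6*t) + 1)/(t*e^(6*t) - t)

κ_1 = dK/dt |_{t=0} = 3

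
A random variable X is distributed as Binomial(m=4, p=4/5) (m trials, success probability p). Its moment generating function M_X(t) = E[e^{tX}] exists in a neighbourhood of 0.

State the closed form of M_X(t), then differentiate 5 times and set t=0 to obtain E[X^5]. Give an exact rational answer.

M_X(t) = (4*e^(t)/5 + 1/5)^4
M^(5)(t) = 262144*e^(4*t)/625 + 62208*e^(3*t)/625 + 3072*e^(2*t)/625 + 16*e^(t)/625

E[X^5] = M^(5)(0) = 65488/125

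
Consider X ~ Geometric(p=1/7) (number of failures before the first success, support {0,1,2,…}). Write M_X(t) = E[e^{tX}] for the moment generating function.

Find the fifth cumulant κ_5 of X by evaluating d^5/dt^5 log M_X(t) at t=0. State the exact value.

κ_5 = K′′′′′(0) = 275730

M_X(t) = 1/(7*(1 - 6*e^(t)/7))
K_X(t) = log M_X(t) = -log(1 - 6*e^(t)/7) - log(7)
K′(t) = -6*e^(t)/(6*e^(t) - 7)
K′′(t) = 42*e^(t)/(36*e^(2*t) - 84*e^(t) + 49)
K′′′(t) = (-252*e^(2*t) - 294*e^(t))/(216*e^(3*t) - 756*e^(2*t) + 882*e^(t) - 343)
K′′′′(t) = (1512*e^(3*t) + 7056*e^(2*t) + 2058*e^(t))/(1296*e^(4*t) - 6048*e^(3*t) + 10584*e^(2*t) - 8232*e^(t) + 2401)
K′′′′′(t) = (-9072*e^(4*t) - 116424*e^(3*t) - 135828*e^(2*t) - 14406*e^(t))/(7776*e^(5*t) - 45360*e^(4*t) + 105840*e^(3*t) - 123480*e^(2*t) + 72030*e^(t) - 16807)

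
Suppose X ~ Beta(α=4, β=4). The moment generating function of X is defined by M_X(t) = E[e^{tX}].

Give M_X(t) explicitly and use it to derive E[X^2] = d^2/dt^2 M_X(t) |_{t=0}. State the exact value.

M_X(t) = ₁F₁(4; 8; t)
dM/dt = ₁F₁(5; 9; t)/2
d^2M/dt^2 = 5*₁F₁(6; 10; t)/18

E[X^2] = d^2M/dt^2 |_{t=0} = 5/18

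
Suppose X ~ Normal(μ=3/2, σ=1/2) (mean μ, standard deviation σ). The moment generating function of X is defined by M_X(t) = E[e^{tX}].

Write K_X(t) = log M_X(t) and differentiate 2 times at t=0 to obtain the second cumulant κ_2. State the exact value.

κ_2 = K′′(0) = 1/4

M_X(t) = e^(t^2/8 + 3*t/2)
K_X(t) = log M_X(t) = t^2/8 + 3*t/2
K′(t) = t/4 + 3/2
K′′(t) = 1/4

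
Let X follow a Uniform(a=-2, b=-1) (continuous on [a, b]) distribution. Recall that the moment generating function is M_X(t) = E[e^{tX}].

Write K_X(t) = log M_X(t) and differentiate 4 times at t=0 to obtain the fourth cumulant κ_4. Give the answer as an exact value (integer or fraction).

M_X(t) = (e^(-t) - e^(-2*t))/t
K_X(t) = log M_X(t) = -log(t) + log(e^(-t) - e^(-2*t))

κ_4 = D^4[K](0) = -1/120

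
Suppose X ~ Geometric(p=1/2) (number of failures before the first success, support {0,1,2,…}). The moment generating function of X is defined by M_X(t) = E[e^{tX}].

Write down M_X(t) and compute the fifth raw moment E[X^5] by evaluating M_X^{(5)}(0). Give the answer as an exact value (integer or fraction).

E[X^5] = M^(5)(0) = 541

M_X(t) = 1/(2*(1 - e^(t)/2))
M^(5)(t) = (e^(5*t) + 52*e^(4*t) + 264*e^(3*t) + 208*e^(2*t) + 16*e^(t))/(e^(6*t) - 12*e^(5*t) + 60*e^(4*t) - 160*e^(3*t) + 240*e^(2*t) - 192*e^(t) + 64)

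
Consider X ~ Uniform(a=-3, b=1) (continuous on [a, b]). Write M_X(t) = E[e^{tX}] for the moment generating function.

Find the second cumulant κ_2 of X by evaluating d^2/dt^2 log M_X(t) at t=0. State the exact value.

κ_2 = D^2[K](0) = 4/3

M_X(t) = (e^(t) - e^(-3*t))/(4*t)
K_X(t) = log M_X(t) = -log(t) + log(e^(t) - e^(-3*t)) - 2*log(2)
D^2[K](t) = (-16*t^2*e^(4*t) + e^(8*t) - 2*e^(4*t) + 1)/(t^2*e^(8*t) - 2*t^2*e^(4*t) + t^2)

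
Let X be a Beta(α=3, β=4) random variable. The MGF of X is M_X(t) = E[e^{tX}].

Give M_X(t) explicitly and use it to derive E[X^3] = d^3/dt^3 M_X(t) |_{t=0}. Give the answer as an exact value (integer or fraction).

E[X^3] = M^(3)(0) = 5/42

M_X(t) = ₁F₁(3; 7; t)
M^(3)(t) = 5*₁F₁(6; 10; t)/42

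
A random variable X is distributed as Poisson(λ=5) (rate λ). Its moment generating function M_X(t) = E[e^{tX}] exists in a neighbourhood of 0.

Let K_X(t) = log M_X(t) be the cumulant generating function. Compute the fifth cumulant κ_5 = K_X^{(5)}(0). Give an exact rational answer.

M_X(t) = e^(5*e^(t) - 5)
K_X(t) = log M_X(t) = 5*e^(t) - 5
K^(5)(t) = 5*e^(t)

κ_5 = K^(5)(0) = 5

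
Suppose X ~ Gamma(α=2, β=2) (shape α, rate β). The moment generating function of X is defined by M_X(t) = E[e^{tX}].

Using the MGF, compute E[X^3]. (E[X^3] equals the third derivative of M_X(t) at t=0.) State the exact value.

E[X^3] = d^3M/dt^3 |_{t=0} = 3

M_X(t) = 4/(2 - t)^2
dM/dt = -8/(t^3 - 6*t^2 + 12*t - 8)
d^2M/dt^2 = 24/(t^4 - 8*t^3 + 24*t^2 - 32*t + 16)
d^3M/dt^3 = -96/(t^5 - 10*t^4 + 40*t^3 - 80*t^2 + 80*t - 32)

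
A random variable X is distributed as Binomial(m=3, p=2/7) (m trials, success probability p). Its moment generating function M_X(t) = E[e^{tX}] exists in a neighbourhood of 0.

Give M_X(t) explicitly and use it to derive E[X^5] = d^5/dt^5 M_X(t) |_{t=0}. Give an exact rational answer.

E[X^5] = M^(5)(0) = 4014/343

M_X(t) = (2*e^(t)/7 + 5/7)^3
M^(5)(t) = 1944*e^(3*t)/343 + 1920*e^(2*t)/343 + 150*e^(t)/343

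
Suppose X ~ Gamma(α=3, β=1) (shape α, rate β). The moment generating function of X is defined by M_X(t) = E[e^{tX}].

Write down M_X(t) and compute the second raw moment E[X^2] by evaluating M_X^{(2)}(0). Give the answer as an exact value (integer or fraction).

E[X^2] = D^2[M](0) = 12

M_X(t) = (1 - t)^(-3)
D^2[M](t) = -12/(t^5 - 5*t^4 + 10*t^3 - 10*t^2 + 5*t - 1)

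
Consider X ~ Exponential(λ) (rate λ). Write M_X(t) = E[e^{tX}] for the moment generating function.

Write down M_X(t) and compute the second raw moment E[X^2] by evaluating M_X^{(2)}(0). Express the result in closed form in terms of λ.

M_X(t) = λ/(λ - t)
dM/dt = λ/(λ^2 - 2*λ*t + t^2)
d^2M/dt^2 = -2*λ/(-λ^3 + 3*λ^2*t - 3*λ*t^2 + t^3)

E[X^2] = d^2M/dt^2 |_{t=0} = 2/λ^2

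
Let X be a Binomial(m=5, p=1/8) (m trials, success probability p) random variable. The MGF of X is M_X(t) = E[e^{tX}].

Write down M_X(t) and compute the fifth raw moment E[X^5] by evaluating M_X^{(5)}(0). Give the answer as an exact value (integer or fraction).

M_X(t) = (e^(t)/8 + 7/8)^5
D^5[M](t) = 3125*e^(5*t)/32768 + 35*e^(4*t)/32 + 59535*e^(3*t)/16384 + 1715*e^(2*t)/512 + 12005*e^(t)/32768

E[X^5] = D^5[M](0) = 34975/4096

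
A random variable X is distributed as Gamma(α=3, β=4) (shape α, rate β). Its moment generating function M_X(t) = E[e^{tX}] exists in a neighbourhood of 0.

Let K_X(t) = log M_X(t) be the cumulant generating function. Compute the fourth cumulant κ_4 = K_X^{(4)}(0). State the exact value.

κ_4 = K′′′′(0) = 9/128

M_X(t) = 64/(4 - t)^3
K_X(t) = log M_X(t) = -3*log(4 - t) + 6*log(2)
K′(t) = -3/(t - 4)
K′′(t) = 3/(t^2 - 8*t + 16)
K′′′(t) = -6/(t^3 - 12*t^2 + 48*t - 64)
K′′′′(t) = 18/(t^4 - 16*t^3 + 96*t^2 - 256*t + 256)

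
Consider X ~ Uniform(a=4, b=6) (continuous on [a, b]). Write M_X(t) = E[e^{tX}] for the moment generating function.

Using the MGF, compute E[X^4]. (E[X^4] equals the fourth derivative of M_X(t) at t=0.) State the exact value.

M_X(t) = (e^(6*t) - e^(4*t))/(2*t)
dM/dt = (6*t*e^(6*t) - 4*t*e^(4*t) - e^(6*t) + e^(4*t))/(2*t^2)
d^2M/dt^2 = (18*t^2*e^(6*t) - 8*t^2*e^(4*t) - 6*t*e^(6*t) + 4*t*e^(4*t) + e^(6*t) - e^(4*t))/t^3
d^3M/dt^3 = (108*t^3*e^(6*t) - 32*t^3*e^(4*t) - 54*t^2*e^(6*t) + 24*t^2*e^(4*t) + 18*t*e^(6*t) - 12*t*e^(4*t) - 3*e^(6*t) + 3*e^(4*t))/t^4

E[X^4] = d^4M/dt^4 |_{t=0} = 3376/5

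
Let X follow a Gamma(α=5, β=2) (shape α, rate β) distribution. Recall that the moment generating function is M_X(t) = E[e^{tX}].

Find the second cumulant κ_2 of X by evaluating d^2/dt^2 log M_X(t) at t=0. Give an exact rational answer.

M_X(t) = 32/(2 - t)^5
K_X(t) = log M_X(t) = -5*log(2 - t) + 5*log(2)
dK/dt = -5/(t - 2)
d^2K/dt^2 = 5/(t^2 - 4*t + 4)

κ_2 = d^2K/dt^2 |_{t=0} = 5/4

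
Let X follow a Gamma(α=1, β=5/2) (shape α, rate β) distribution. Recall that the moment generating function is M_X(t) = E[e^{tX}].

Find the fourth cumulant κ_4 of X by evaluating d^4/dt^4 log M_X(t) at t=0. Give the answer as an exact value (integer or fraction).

M_X(t) = 5/(2*(5/2 - t))
K_X(t) = log M_X(t) = -log(5/2 - t) - log(2) + log(5)
K^(4)(t) = 96/(16*t^4 - 160*t^3 + 600*t^2 - 1000*t + 625)

κ_4 = K^(4)(0) = 96/625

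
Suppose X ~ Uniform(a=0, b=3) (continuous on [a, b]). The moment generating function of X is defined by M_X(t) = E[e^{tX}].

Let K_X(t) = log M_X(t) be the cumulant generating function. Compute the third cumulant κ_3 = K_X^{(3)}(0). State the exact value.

M_X(t) = (e^(3*t) - 1)/(3*t)
K_X(t) = log M_X(t) = -log(t) + log(e^(3*t) - 1) - log(3)
K′(t) = (3*t*e^(3*t) - e^(3*t) + 1)/(t*e^(3*t) - t)
K′′(t) = (-9*t^2*e^(3*t) + e^(6*t) - 2*e^(3*t) + 1)/(t^2*e^(6*t) - 2*t^2*e^(3*t) + t^2)
K′′′(t) = (27*t^3*e^(6*t) + 27*t^3*e^(3*t) - 2*e^(9*t) + 6*e^(6*t) - 6*e^(3*t) + 2)/(t^3*e^(9*t) - 3*t^3*e^(6*t) + 3*t^3*e^(3*t) - t^3)

κ_3 = K′′′(0) = 0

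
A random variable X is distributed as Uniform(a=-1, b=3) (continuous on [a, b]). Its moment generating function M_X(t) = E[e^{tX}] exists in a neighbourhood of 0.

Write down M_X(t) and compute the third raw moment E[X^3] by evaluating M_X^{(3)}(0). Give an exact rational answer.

E[X^3] = M′′′(0) = 5

M_X(t) = (e^(3*t) - e^(-t))/(4*t)
M′(t) = (3*t*e^(4*t) + t - e^(4*t) + 1)*e^(-t)/(4*t^2)
M′′(t) = (9*t^2*e^(4*t) - t^2 - 6*t*e^(4*t) - 2*t + 2*e^(4*t) - 2)*e^(-t)/(4*t^3)
M′′′(t) = (27*t^3*e^(4*t) + t^3 - 27*t^2*e^(4*t) + 3*t^2 + 18*t*e^(4*t) + 6*t - 6*e^(4*t) + 6)*e^(-t)/(4*t^4)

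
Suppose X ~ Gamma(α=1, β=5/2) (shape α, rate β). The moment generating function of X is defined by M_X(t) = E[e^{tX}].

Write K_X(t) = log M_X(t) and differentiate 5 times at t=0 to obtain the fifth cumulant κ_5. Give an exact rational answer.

κ_5 = d^5K/dt^5 |_{t=0} = 768/3125

M_X(t) = 5/(2*(5/2 - t))
K_X(t) = log M_X(t) = -log(5/2 - t) - log(2) + log(5)
dK/dt = -2/(2*t - 5)
d^2K/dt^2 = 4/(4*t^2 - 20*t + 25)
d^3K/dt^3 = -16/(8*t^3 - 60*t^2 + 150*t - 125)
d^4K/dt^4 = 96/(16*t^4 - 160*t^3 + 600*t^2 - 1000*t + 625)
d^5K/dt^5 = -768/(32*t^5 - 400*t^4 + 2000*t^3 - 5000*t^2 + 6250*t - 3125)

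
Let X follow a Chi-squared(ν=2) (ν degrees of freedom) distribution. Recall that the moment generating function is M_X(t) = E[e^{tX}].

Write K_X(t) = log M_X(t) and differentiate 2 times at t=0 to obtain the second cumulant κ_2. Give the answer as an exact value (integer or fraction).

κ_2 = D^2[K](0) = 4

M_X(t) = 1/(1 - 2*t)
K_X(t) = log M_X(t) = -log(1 - 2*t)
D^2[K](t) = 4/(4*t^2 - 4*t + 1)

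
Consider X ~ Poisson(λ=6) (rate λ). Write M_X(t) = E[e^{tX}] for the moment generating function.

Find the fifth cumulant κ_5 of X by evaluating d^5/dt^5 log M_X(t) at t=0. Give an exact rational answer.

κ_5 = d^5K/dt^5 |_{t=0} = 6

M_X(t) = e^(6*e^(t) - 6)
K_X(t) = log M_X(t) = 6*e^(t) - 6
dK/dt = 6*e^(t)
d^2K/dt^2 = 6*e^(t)
d^3K/dt^3 = 6*e^(t)
d^4K/dt^4 = 6*e^(t)
d^5K/dt^5 = 6*e^(t)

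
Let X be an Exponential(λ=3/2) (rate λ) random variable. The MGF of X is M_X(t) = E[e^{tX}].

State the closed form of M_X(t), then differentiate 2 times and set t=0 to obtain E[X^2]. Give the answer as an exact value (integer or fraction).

M_X(t) = 3/(2*(3/2 - t))
M′(t) = 6/(4*t^2 - 12*t + 9)
M′′(t) = -24/(8*t^3 - 36*t^2 + 54*t - 27)

E[X^2] = M′′(0) = 8/9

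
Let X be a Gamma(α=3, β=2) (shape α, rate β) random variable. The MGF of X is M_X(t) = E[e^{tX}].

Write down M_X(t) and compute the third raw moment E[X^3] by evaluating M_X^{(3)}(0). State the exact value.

E[X^3] = d^3M/dt^3 |_{t=0} = 15/2

M_X(t) = 8/(2 - t)^3
dM/dt = 24/(t^4 - 8*t^3 + 24*t^2 - 32*t + 16)
d^2M/dt^2 = -96/(t^5 - 10*t^4 + 40*t^3 - 80*t^2 + 80*t - 32)
d^3M/dt^3 = 480/(t^6 - 12*t^5 + 60*t^4 - 160*t^3 + 240*t^2 - 192*t + 64)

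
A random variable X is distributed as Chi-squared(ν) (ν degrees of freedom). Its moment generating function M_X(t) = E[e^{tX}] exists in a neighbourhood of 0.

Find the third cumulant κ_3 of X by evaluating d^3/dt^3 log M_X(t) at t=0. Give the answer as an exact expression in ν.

M_X(t) = (1 - 2*t)^(-ν/2)
K_X(t) = log M_X(t) = -ν*log(1 - 2*t)/2
K^(3)(t) = -8*ν/(8*t^3 - 12*t^2 + 6*t - 1)

κ_3 = K^(3)(0) = 8*ν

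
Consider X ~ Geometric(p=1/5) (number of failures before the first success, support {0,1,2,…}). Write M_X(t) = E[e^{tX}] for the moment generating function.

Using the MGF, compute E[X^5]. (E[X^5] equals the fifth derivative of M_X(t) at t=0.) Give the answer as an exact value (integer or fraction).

M_X(t) = 1/(5*(1 - 4*e^(t)/5))
M′(t) = 4*e^(t)/(16*e^(2*t) - 40*e^(t) + 25)
M′′(t) = (-16*e^(2*t) - 20*e^(t))/(64*e^(3*t) - 240*e^(2*t) + 300*e^(t) - 125)
M′′′(t) = (64*e^(3*t) + 320*e^(2*t) + 100*e^(t))/(256*e^(4*t) - 1280*e^(3*t) + 2400*e^(2*t) - 2000*e^(t) + 625)
M′′′′(t) = (-256*e^(4*t) - 3520*e^(3*t) - 4400*e^(2*t) - 500*e^(t))/(1024*e^(5*t) - 6400*e^(4*t) + 16000*e^(3*t) - 20000*e^(2*t) + 12500*e^(t) - 3125)

E[X^5] = M′′′′′(0) = 194404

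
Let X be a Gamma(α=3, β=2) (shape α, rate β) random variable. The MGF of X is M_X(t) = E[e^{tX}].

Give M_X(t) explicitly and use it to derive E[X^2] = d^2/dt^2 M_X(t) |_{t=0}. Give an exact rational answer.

M_X(t) = 8/(2 - t)^3
M′(t) = 24/(t^4 - 8*t^3 + 24*t^2 - 32*t + 16)
M′′(t) = -96/(t^5 - 10*t^4 + 40*t^3 - 80*t^2 + 80*t - 32)

E[X^2] = M′′(0) = 3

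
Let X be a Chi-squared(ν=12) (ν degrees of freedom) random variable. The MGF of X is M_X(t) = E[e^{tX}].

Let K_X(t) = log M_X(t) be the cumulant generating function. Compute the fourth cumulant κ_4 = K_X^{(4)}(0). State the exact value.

κ_4 = D^4[K](0) = 576

M_X(t) = (1 - 2*t)^(-6)
K_X(t) = log M_X(t) = -6*log(1 - 2*t)
D^4[K](t) = 576/(16*t^4 - 32*t^3 + 24*t^2 - 8*t + 1)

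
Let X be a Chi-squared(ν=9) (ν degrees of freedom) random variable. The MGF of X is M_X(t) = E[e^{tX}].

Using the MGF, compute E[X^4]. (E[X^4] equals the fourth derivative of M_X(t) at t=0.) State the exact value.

M_X(t) = (1 - 2*t)^(-9/2)

E[X^4] = M^(4)(0) = 19305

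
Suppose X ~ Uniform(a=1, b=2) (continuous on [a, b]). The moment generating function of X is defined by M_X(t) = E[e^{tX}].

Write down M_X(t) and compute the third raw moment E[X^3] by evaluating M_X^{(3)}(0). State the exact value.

E[X^3] = D^3[M](0) = 15/4

M_X(t) = (e^(2*t) - e^(t))/t
D^3[M](t) = (8*t^3*e^(2*t) - t^3*e^(t) - 12*t^2*e^(2*t) + 3*t^2*e^(t) + 12*t*e^(2*t) - 6*t*e^(t) - 6*e^(2*t) + 6*e^(t))/t^4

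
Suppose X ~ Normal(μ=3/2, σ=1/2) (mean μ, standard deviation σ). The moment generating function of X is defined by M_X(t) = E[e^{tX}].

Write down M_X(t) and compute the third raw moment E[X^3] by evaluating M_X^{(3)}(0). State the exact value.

E[X^3] = D^3[M](0) = 9/2

M_X(t) = e^(t^2/8 + 3*t/2)
D^3[M](t) = t^3*e^(3*t/2)*e^(t^2/8)/64 + 9*t^2*e^(3*t/2)*e^(t^2/8)/32 + 15*t*e^(3*t/2)*e^(t^2/8)/8 + 9*e^(3*t/2)*e^(t^2/8)/2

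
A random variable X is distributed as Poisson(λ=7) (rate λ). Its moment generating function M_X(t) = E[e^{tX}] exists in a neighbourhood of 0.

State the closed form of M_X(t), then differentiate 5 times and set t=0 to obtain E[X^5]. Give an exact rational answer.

E[X^5] = d^5M/dt^5 |_{t=0} = 50134

M_X(t) = e^(7*e^(t) - 7)
dM/dt = 7*e^(-7)*e^(t)*e^(7*e^(t))
d^2M/dt^2 = (49*e^(2*t)*e^(7*e^(t)) + 7*e^(t)*e^(7*e^(t)))*e^(-7)
d^3M/dt^3 = (343*e^(3*t)*e^(7*e^(t)) + 147*e^(2*t)*e^(7*e^(t)) + 7*e^(t)*e^(7*e^(t)))*e^(-7)
d^4M/dt^4 = (2401*e^(4*t)*e^(7*e^(t)) + 2058*e^(3*t)*e^(7*e^(t)) + 343*e^(2*t)*e^(7*e^(t)) + 7*e^(t)*e^(7*e^(t)))*e^(-7)
d^5M/dt^5 = (16807*e^(5*t)*e^(7*e^(t)) + 24010*e^(4*t)*e^(7*e^(t)) + 8575*e^(3*t)*e^(7*e^(t)) + 735*e^(2*t)*e^(7*e^(t)) + 7*e^(t)*e^(7*e^(t)))*e^(-7)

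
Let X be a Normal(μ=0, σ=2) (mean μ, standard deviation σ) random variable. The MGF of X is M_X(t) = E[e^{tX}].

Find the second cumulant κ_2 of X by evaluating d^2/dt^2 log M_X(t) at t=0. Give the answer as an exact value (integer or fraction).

κ_2 = K^(2)(0) = 4

M_X(t) = e^(2*t^2)
K_X(t) = log M_X(t) = 2*t^2
K^(2)(t) = 4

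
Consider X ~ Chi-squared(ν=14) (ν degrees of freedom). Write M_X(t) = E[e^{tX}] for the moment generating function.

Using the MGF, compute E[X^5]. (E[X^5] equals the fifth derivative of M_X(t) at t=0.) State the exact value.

M_X(t) = (1 - 2*t)^(-7)
D^5[M](t) = 1774080/(4096*t^12 - 24576*t^11 + 67584*t^10 - 112640*t^9 + 126720*t^8 - 101376*t^7 + 59136*t^6 - 25344*t^5 + 7920*t^4 - 1760*t^3 + 264*t^2 - 24*t + 1)

E[X^5] = D^5[M](0) = 1774080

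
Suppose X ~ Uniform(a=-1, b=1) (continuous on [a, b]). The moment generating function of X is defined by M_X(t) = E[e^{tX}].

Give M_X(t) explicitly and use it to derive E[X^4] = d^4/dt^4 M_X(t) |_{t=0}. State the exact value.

E[X^4] = D^4[M](0) = 1/5

M_X(t) = (e^(t) - e^(-t))/(2*t)
D^4[M](t) = (t^4*e^(2*t) - t^4 - 4*t^3*e^(2*t) - 4*t^3 + 12*t^2*e^(2*t) - 12*t^2 - 24*t*e^(2*t) - 24*t + 24*e^(2*t) - 24)*e^(-t)/(2*t^5)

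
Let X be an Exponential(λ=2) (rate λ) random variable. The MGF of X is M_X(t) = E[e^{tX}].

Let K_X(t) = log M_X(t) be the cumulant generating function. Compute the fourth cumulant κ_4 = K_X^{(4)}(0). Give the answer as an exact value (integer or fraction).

M_X(t) = 2/(2 - t)
K_X(t) = log M_X(t) = -log(2 - t) + log(2)
K^(4)(t) = 6/(t^4 - 8*t^3 + 24*t^2 - 32*t + 16)

κ_4 = K^(4)(0) = 3/8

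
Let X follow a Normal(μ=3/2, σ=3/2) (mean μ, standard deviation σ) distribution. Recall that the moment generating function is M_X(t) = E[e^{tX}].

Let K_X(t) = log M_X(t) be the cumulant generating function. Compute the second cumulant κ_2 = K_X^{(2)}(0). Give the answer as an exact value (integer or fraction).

M_X(t) = e^(9*t^2/8 + 3*t/2)
K_X(t) = log M_X(t) = 9*t^2/8 + 3*t/2
K′(t) = 9*t/4 + 3/2
K′′(t) = 9/4

κ_2 = K′′(0) = 9/4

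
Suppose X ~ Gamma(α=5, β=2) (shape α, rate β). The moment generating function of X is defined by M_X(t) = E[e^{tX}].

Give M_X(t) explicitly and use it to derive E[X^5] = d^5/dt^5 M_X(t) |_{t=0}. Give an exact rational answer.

M_X(t) = 32/(2 - t)^5
D^5[M](t) = 483840/(t^10 - 20*t^9 + 180*t^8 - 960*t^7 + 3360*t^6 - 8064*t^5 + 13440*t^4 - 15360*t^3 + 11520*t^2 - 5120*t + 1024)

E[X^5] = D^5[M](0) = 945/2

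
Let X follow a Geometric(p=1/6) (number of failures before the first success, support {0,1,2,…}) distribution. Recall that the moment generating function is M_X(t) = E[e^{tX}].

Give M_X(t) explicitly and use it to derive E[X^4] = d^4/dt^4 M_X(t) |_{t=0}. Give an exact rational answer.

E[X^4] = D^4[M](0) = 19855

M_X(t) = 1/(6*(1 - 5*e^(t)/6))
D^4[M](t) = (-625*e^(4*t) - 8250*e^(3*t) - 9900*e^(2*t) - 1080*e^(t))/(3125*e^(5*t) - 18750*e^(4*t) + 45000*e^(3*t) - 54000*e^(2*t) + 32400*e^(t) - 7776)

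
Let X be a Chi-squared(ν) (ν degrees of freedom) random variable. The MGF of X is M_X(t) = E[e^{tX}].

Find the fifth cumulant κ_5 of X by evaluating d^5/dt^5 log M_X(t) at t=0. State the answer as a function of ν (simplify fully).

κ_5 = K′′′′′(0) = 384*ν

M_X(t) = (1 - 2*t)^(-ν/2)
K_X(t) = log M_X(t) = -ν*log(1 - 2*t)/2
K′(t) = -ν/(2*t - 1)
K′′(t) = 2*ν/(4*t^2 - 4*t + 1)
K′′′(t) = -8*ν/(8*t^3 - 12*t^2 + 6*t - 1)
K′′′′(t) = 48*ν/(16*t^4 - 32*t^3 + 24*t^2 - 8*t + 1)
K′′′′′(t) = -384*ν/(32*t^5 - 80*t^4 + 80*t^3 - 40*t^2 + 10*t - 1)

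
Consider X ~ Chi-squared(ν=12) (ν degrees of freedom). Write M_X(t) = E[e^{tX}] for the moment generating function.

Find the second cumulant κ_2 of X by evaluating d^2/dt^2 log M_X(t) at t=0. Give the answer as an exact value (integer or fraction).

κ_2 = K^(2)(0) = 24

M_X(t) = (1 - 2*t)^(-6)
K_X(t) = log M_X(t) = -6*log(1 - 2*t)
K^(2)(t) = 24/(4*t^2 - 4*t + 1)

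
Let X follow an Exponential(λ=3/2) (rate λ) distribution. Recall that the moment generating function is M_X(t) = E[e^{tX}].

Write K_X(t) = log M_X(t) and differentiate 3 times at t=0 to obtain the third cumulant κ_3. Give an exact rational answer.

M_X(t) = 3/(2*(3/2 - t))
K_X(t) = log M_X(t) = -log(3/2 - t) - log(2) + log(3)
D^3[K](t) = -16/(8*t^3 - 36*t^2 + 54*t - 27)

κ_3 = D^3[K](0) = 16/27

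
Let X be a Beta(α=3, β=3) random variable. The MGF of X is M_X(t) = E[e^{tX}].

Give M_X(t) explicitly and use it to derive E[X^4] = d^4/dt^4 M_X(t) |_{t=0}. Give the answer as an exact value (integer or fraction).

E[X^4] = d^4M/dt^4 |_{t=0} = 5/42

M_X(t) = ₁F₁(3; 6; t)
dM/dt = ₁F₁(4; 7; t)/2
d^2M/dt^2 = 2*₁F₁(5; 8; t)/7
d^3M/dt^3 = 5*₁F₁(6; 9; t)/28
d^4M/dt^4 = 5*₁F₁(7; 10; t)/42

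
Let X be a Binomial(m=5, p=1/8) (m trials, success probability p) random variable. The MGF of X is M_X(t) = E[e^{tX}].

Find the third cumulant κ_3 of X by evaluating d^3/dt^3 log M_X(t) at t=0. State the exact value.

κ_3 = K′′′(0) = 105/256

M_X(t) = (e^(t)/8 + 7/8)^5
K_X(t) = log M_X(t) = 5*log(e^(t)/8 + 7/8)
K′(t) = 5*e^(t)/(e^(t) + 7)
K′′(t) = 35*e^(t)/(e^(2*t) + 14*e^(t) + 49)
K′′′(t) = (-35*e^(2*t) + 245*e^(t))/(e^(3*t) + 21*e^(2*t) + 147*e^(t) + 343)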